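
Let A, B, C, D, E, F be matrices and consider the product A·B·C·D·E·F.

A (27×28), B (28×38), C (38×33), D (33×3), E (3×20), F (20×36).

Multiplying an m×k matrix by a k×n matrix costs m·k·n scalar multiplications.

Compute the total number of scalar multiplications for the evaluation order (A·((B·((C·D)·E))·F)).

74698

(C·D): 38×33 by 33×3 → 38×3, cost 38·33·3 = 3762
((C·D)·E): 38×3 by 3×20 → 38×20, cost 38·3·20 = 2280; cumulative 6042
(B·((C·D)·E)): 28×38 by 38×20 → 28×20, cost 28·38·20 = 21280; cumulative 27322
((B·((C·D)·E))·F): 28×20 by 20×36 → 28×36, cost 28·20·36 = 20160; cumulative 47482
(A·((B·((C·D)·E))·F)): 27×28 by 28×36 → 27×36, cost 27·28·36 = 27216; cumulative 74698
Total: 74698 scalar multiplications.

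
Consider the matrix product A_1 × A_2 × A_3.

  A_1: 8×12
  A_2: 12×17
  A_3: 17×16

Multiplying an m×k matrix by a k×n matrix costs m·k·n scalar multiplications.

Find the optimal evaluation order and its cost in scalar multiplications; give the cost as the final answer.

(A_1 × (A_2 × A_3)): cost 4800.
((A_1 × A_2) × A_3): cost 3808.
Optimal: ((A_1 × A_2) × A_3) with cost 3808.

3808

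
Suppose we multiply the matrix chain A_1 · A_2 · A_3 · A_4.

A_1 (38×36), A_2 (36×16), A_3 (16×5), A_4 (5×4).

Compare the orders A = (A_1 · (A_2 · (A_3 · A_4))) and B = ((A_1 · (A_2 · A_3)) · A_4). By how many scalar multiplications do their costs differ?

2384

Order A = (A_1 · (A_2 · (A_3 · A_4))): (A_3 · A_4): 16×5 by 5×4 → 16×4, cost 16·5·4 = 320; (A_2 · (A_3 · A_4)): 36×16 by 16×4 → 36×4, cost 36·16·4 = 2304; cumulative 2624; (A_1 · (A_2 · (A_3 · A_4))): 38×36 by 36×4 → 38×4, cost 38·36·4 = 5472; cumulative 8096. Total 8096.
Order B = ((A_1 · (A_2 · A_3)) · A_4): (A_2 · A_3): 36×16 by 16×5 → 36×5, cost 36·16·5 = 2880; (A_1 · (A_2 · A_3)): 38×36 by 36×5 → 38×5, cost 38·36·5 = 6840; cumulative 9720; ((A_1 · (A_2 · A_3)) · A_4): 38×5 by 5×4 → 38×4, cost 38·5·4 = 760; cumulative 10480. Total 10480.
Difference: |8096 − 10480| = 2384.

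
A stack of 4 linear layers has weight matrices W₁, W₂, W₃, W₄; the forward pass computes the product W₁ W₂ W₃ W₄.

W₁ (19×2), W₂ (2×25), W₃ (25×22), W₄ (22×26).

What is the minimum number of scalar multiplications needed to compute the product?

Adjacent pairs: W₁W₂ = 19·2·25 = 950; W₂W₃ = 2·25·22 = 1100; W₃W₄ = 25·22·26 = 14300.
Length 3: W₁..W₃: k=1: 0+1100+19·2·22=1936; k=2: 950+0+19·25·22=11400 → min 1936 | W₂..W₄: k=2: 0+14300+2·25·26=15600; k=3: 1100+0+2·22·26=2244 → min 2244.
Length 4: W₁..W₄: k=1: 0+2244+19·2·26=3232; k=2: 950+14300+19·25·26=27600; k=3: 1936+0+19·22·26=12804 → min 3232.
Optimal order: (W₁ ((W₂ W₃) W₄)) with cost 3232.

3232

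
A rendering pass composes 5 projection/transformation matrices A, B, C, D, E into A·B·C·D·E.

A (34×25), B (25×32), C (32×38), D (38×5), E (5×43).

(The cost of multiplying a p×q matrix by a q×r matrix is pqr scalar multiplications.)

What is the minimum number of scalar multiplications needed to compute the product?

Adjacent pairs: AB = 34·25·32 = 27200; BC = 25·32·38 = 30400; CD = 32·38·5 = 6080; DE = 38·5·43 = 8170.
Length 3: A..C: k=1: 0+30400+34·25·38=62700; k=2: 27200+0+34·32·38=68544 → min 62700 | B..D: k=2: 0+6080+25·32·5=10080; k=3: 30400+0+25·38·5=35150 → min 10080 | C..E: k=3: 0+8170+32·38·43=60458; k=4: 6080+0+32·5·43=12960 → min 12960.
Length 4: A..D: k=1: 0+10080+34·25·5=14330; k=2: 27200+6080+34·32·5=38720; k=3: 62700+0+34·38·5=69160 → min 14330 | B..E: k=2: 0+12960+25·32·43=47360; k=3: 30400+8170+25·38·43=79420; k=4: 10080+0+25·5·43=15455 → min 15455.
Length 5: A..E: k=1: 0+15455+34·25·43=52005; k=2: 27200+12960+34·32·43=86944; k=3: 62700+8170+34·38·43=126426; k=4: 14330+0+34·5·43=21640 → min 21640.
Optimal order: ((A·(B·(C·D)))·E) with cost 21640.

21640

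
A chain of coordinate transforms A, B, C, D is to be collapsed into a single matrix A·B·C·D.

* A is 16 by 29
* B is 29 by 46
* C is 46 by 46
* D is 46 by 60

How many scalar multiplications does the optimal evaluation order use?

99360

Adjacent pairs: AB = 16·29·46 = 21344; BC = 29·46·46 = 61364; CD = 46·46·60 = 126960.
Length 3: A..C: k=1: 0+61364+16·29·46=82708; k=2: 21344+0+16·46·46=55200 → min 55200 | B..D: k=2: 0+126960+29·46·60=207000; k=3: 61364+0+29·46·60=141404 → min 141404.
Length 4: A..D: k=1: 0+141404+16·29·60=169244; k=2: 21344+126960+16·46·60=192464; k=3: 55200+0+16·46·60=99360 → min 99360.
Optimal order: (((A·B)·C)·D) with cost 99360.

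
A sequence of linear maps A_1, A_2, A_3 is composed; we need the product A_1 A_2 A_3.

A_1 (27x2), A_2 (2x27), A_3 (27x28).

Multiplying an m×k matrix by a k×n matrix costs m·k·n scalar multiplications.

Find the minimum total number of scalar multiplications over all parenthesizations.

3024

Order (A_1 (A_2 A_3)): (A_2 A_3): 2×27 by 27×28 → 2×28, cost 2·27·28 = 1512; (A_1 (A_2 A_3)): 27×2 by 2×28 → 27×28, cost 27·2·28 = 1512; cumulative 3024. Total 3024.
Order ((A_1 A_2) A_3): (A_1 A_2): 27×2 by 2×27 → 27×27, cost 27·2·27 = 1458; ((A_1 A_2) A_3): 27×27 by 27×28 → 27×28, cost 27·27·28 = 20412; cumulative 21870. Total 21870.
Minimum: 3024.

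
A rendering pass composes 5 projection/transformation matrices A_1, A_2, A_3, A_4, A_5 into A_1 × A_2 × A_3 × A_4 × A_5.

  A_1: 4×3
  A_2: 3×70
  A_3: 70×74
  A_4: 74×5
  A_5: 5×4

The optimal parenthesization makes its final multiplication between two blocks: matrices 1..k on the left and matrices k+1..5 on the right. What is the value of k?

Adjacent pairs: A_1A_2 = 4·3·70 = 840; A_2A_3 = 3·70·74 = 15540; A_3A_4 = 70·74·5 = 25900; A_4A_5 = 74·5·4 = 1480.
Length 3: A_1..A_3: k=1: 0+15540+4·3·74=16428; k=2: 840+0+4·70·74=21560 → min 16428 | A_2..A_4: k=2: 0+25900+3·70·5=26950; k=3: 15540+0+3·74·5=16650 → min 16650 | A_3..A_5: k=3: 0+1480+70·74·4=22200; k=4: 25900+0+70·5·4=27300 → min 22200.
Length 4: A_1..A_4: k=1: 0+16650+4·3·5=16710; k=2: 840+25900+4·70·5=28140; k=3: 16428+0+4·74·5=17908 → min 16710 | A_2..A_5: k=2: 0+22200+3·70·4=23040; k=3: 15540+1480+3·74·4=17908; k=4: 16650+0+3·5·4=16710 → min 16710.
Top-level splits: k=1: (A_1..A_1)·(A_2..A_5) → 0+16710+4·3·4 = 16758; k=2: (A_1..A_2)·(A_3..A_5) → 840+22200+4·70·4 = 24160; k=3: (A_1..A_3)·(A_4..A_5) → 16428+1480+4·74·4 = 19092; k=4: (A_1..A_4)·(A_5..A_5) → 16710+0+4·5·4 = 16790.
Best split is after A_1, i.e. k = 1.

1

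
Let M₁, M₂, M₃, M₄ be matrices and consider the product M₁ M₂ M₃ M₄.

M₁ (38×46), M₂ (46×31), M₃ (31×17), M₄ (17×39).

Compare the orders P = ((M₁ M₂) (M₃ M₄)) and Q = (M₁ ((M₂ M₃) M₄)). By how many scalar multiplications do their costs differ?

2229

Order P = ((M₁ M₂) (M₃ M₄)): (M₁ M₂): 38×46 by 46×31 → 38×31, cost 38·46·31 = 54188; (M₃ M₄): 31×17 by 17×39 → 31×39, cost 31·17·39 = 20553; ((M₁ M₂) (M₃ M₄)): 38×31 by 31×39 → 38×39, cost 38·31·39 = 45942; cumulative 120683. Total 120683.
Order Q = (M₁ ((M₂ M₃) M₄)): (M₂ M₃): 46×31 by 31×17 → 46×17, cost 46·31·17 = 24242; ((M₂ M₃) M₄): 46×17 by 17×39 → 46×39, cost 46·17·39 = 30498; cumulative 54740; (M₁ ((M₂ M₃) M₄)): 38×46 by 46×39 → 38×39, cost 38·46·39 = 68172; cumulative 122912. Total 122912.
Difference: |120683 − 122912| = 2229.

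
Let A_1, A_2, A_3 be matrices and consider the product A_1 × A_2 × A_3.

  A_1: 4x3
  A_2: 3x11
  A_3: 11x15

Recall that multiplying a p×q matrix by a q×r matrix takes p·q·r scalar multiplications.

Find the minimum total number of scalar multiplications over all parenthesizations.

Order (A_1 × (A_2 × A_3)): (A_2 × A_3): 3×11 by 11×15 → 3×15, cost 3·11·15 = 495; (A_1 × (A_2 × A_3)): 4×3 by 3×15 → 4×15, cost 4·3·15 = 180; cumulative 675. Total 675.
Order ((A_1 × A_2) × A_3): (A_1 × A_2): 4×3 by 3×11 → 4×11, cost 4·3·11 = 132; ((A_1 × A_2) × A_3): 4×11 by 11×15 → 4×15, cost 4·11·15 = 660; cumulative 792. Total 792.
Minimum: 675.

675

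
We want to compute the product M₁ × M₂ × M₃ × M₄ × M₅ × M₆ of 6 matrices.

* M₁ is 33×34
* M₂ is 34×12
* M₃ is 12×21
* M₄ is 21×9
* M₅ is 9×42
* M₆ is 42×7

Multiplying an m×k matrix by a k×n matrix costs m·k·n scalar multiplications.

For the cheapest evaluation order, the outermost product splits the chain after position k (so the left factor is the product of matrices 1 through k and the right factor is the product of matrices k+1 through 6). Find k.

Adjacent pairs: M₁M₂ = 33·34·12 = 13464; M₂M₃ = 34·12·21 = 8568; M₃M₄ = 12·21·9 = 2268; M₄M₅ = 21·9·42 = 7938; M₅M₆ = 9·42·7 = 2646.
Length 3: M₁..M₃: k=1: 0+8568+33·34·21=32130; k=2: 13464+0+33·12·21=21780 → min 21780 | M₂..M₄: k=2: 0+2268+34·12·9=5940; k=3: 8568+0+34·21·9=14994 → min 5940 | M₃..M₅: k=3: 0+7938+12·21·42=18522; k=4: 2268+0+12·9·42=6804 → min 6804 | M₄..M₆: k=4: 0+2646+21·9·7=3969; k=5: 7938+0+21·42·7=14112 → min 3969.
Length 4: M₁..M₄: k=1: 0+5940+33·34·9=16038; k=2: 13464+2268+33·12·9=19296; k=3: 21780+0+33·21·9=28017 → min 16038 | M₂..M₅: k=2: 0+6804+34·12·42=23940; k=3: 8568+7938+34·21·42=46494; k=4: 5940+0+34·9·42=18792 → min 18792 | M₃..M₆: k=3: 0+3969+12·21·7=5733; k=4: 2268+2646+12·9·7=5670; k=5: 6804+0+12·42·7=10332 → min 5670.
Length 5: M₁..M₅: k=1: 0+18792+33·34·42=65916; k=2: 13464+6804+33·12·42=36900; k=3: 21780+7938+33·21·42=58824; k=4: 16038+0+33·9·42=28512 → min 28512 | M₂..M₆: k=2: 0+5670+34·12·7=8526; k=3: 8568+3969+34·21·7=17535; k=4: 5940+2646+34·9·7=10728; k=5: 18792+0+34·42·7=28788 → min 8526.
Top-level splits: k=1: (M₁..M₁)·(M₂..M₆) → 0+8526+33·34·7 = 16380; k=2: (M₁..M₂)·(M₃..M₆) → 13464+5670+33·12·7 = 21906; k=3: (M₁..M₃)·(M₄..M₆) → 21780+3969+33·21·7 = 30600; k=4: (M₁..M₄)·(M₅..M₆) → 16038+2646+33·9·7 = 20763; k=5: (M₁..M₅)·(M₆..M₆) → 28512+0+33·42·7 = 38214.
Best split is after M₁, i.e. k = 1.

1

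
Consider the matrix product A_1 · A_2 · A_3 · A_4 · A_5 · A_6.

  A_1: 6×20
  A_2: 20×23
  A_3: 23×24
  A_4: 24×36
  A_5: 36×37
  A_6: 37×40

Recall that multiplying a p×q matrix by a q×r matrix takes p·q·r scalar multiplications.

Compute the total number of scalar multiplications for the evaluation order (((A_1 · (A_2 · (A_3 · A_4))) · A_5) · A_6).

(A_3 · A_4): 23×24 by 24×36 → 23×36, cost 23·24·36 = 19872
(A_2 · (A_3 · A_4)): 20×23 by 23×36 → 20×36, cost 20·23·36 = 16560; cumulative 36432
(A_1 · (A_2 · (A_3 · A_4))): 6×20 by 20×36 → 6×36, cost 6·20·36 = 4320; cumulative 40752
((A_1 · (A_2 · (A_3 · A_4))) · A_5): 6×36 by 36×37 → 6×37, cost 6·36·37 = 7992; cumulative 48744
(((A_1 · (A_2 · (A_3 · A_4))) · A_5) · A_6): 6×37 by 37×40 → 6×40, cost 6·37·40 = 8880; cumulative 57624
Total: 57624 scalar multiplications.

57624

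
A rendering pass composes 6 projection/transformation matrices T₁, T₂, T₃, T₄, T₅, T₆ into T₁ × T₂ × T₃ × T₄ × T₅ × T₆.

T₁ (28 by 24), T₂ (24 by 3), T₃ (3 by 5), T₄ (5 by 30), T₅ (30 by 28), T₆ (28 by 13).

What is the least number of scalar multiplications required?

7170

Adjacent pairs: T₁T₂ = 28·24·3 = 2016; T₂T₃ = 24·3·5 = 360; T₃T₄ = 3·5·30 = 450; T₄T₅ = 5·30·28 = 4200; T₅T₆ = 30·28·13 = 10920.
Length 3: T₁..T₃: k=1: 0+360+28·24·5=3720; k=2: 2016+0+28·3·5=2436 → min 2436 | T₂..T₄: k=2: 0+450+24·3·30=2610; k=3: 360+0+24·5·30=3960 → min 2610 | T₃..T₅: k=3: 0+4200+3·5·28=4620; k=4: 450+0+3·30·28=2970 → min 2970 | T₄..T₆: k=4: 0+10920+5·30·13=12870; k=5: 4200+0+5·28·13=6020 → min 6020.
Length 4: T₁..T₄: k=1: 0+2610+28·24·30=22770; k=2: 2016+450+28·3·30=4986; k=3: 2436+0+28·5·30=6636 → min 4986 | T₂..T₅: k=2: 0+2970+24·3·28=4986; k=3: 360+4200+24·5·28=7920; k=4: 2610+0+24·30·28=22770 → min 4986 | T₃..T₆: k=3: 0+6020+3·5·13=6215; k=4: 450+10920+3·30·13=12540; k=5: 2970+0+3·28·13=4062 → min 4062.
Length 5: T₁..T₅: k=1: 0+4986+28·24·28=23802; k=2: 2016+2970+28·3·28=7338; k=3: 2436+4200+28·5·28=10556; k=4: 4986+0+28·30·28=28506 → min 7338 | T₂..T₆: k=2: 0+4062+24·3·13=4998; k=3: 360+6020+24·5·13=7940; k=4: 2610+10920+24·30·13=22890; k=5: 4986+0+24·28·13=13722 → min 4998.
Length 6: T₁..T₆: k=1: 0+4998+28·24·13=13734; k=2: 2016+4062+28·3·13=7170; k=3: 2436+6020+28·5·13=10276; k=4: 4986+10920+28·30·13=26826; k=5: 7338+0+28·28·13=17530 → min 7170.
Optimal order: ((T₁ × T₂) × (((T₃ × T₄) × T₅) × T₆)) with cost 7170.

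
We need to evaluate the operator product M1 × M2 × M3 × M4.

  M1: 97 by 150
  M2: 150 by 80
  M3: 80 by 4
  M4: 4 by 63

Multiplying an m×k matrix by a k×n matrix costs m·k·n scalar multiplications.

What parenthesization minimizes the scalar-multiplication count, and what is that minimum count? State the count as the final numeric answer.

130644

Adjacent pairs: M1M2 = 97·150·80 = 1164000; M2M3 = 150·80·4 = 48000; M3M4 = 80·4·63 = 20160.
Length 3: M1..M3: k=1: 0+48000+97·150·4=106200; k=2: 1164000+0+97·80·4=1195040 → min 106200 | M2..M4: k=2: 0+20160+150·80·63=776160; k=3: 48000+0+150·4·63=85800 → min 85800.
Length 4: M1..M4: k=1: 0+85800+97·150·63=1002450; k=2: 1164000+20160+97·80·63=1673040; k=3: 106200+0+97·4·63=130644 → min 130644.
Optimal parenthesization: ((M1 × (M2 × M3)) × M4) with cost 130644.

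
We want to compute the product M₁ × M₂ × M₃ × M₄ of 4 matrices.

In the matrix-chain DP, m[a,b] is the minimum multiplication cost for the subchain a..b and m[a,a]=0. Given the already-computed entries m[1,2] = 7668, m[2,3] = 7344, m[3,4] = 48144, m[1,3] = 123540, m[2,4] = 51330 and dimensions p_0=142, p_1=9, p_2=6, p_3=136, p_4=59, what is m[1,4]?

106080

m[1,4] = min over k∈[1,3] of m[1,k]+m[k+1,4]+p_{0}·p_k·p_{4}.
k=1: 0 + 51330 + 142·9·59 = 126732; k=2: 7668 + 48144 + 142·6·59 = 106080; k=3: 123540 + 0 + 142·136·59 = 1262948.
Minimum: 106080 at k=2.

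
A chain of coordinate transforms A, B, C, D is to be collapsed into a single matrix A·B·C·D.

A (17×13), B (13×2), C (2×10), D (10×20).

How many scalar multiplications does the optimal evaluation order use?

1522

Adjacent pairs: AB = 17·13·2 = 442; BC = 13·2·10 = 260; CD = 2·10·20 = 400.
Length 3: A..C: k=1: 0+260+17·13·10=2470; k=2: 442+0+17·2·10=782 → min 782 | B..D: k=2: 0+400+13·2·20=920; k=3: 260+0+13·10·20=2860 → min 920.
Length 4: A..D: k=1: 0+920+17·13·20=5340; k=2: 442+400+17·2·20=1522; k=3: 782+0+17·10·20=4182 → min 1522.
Optimal order: ((A·B)·(C·D)) with cost 1522.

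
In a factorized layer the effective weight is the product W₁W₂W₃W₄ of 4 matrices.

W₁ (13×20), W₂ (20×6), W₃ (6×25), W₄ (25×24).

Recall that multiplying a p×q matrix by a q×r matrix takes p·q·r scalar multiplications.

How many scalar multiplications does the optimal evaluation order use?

Adjacent pairs: W₁W₂ = 13·20·6 = 1560; W₂W₃ = 20·6·25 = 3000; W₃W₄ = 6·25·24 = 3600.
Length 3: W₁..W₃: k=1: 0+3000+13·20·25=9500; k=2: 1560+0+13·6·25=3510 → min 3510 | W₂..W₄: k=2: 0+3600+20·6·24=6480; k=3: 3000+0+20·25·24=15000 → min 6480.
Length 4: W₁..W₄: k=1: 0+6480+13·20·24=12720; k=2: 1560+3600+13·6·24=7032; k=3: 3510+0+13·25·24=11310 → min 7032.
Optimal order: ((W₁W₂)(W₃W₄)) with cost 7032.

7032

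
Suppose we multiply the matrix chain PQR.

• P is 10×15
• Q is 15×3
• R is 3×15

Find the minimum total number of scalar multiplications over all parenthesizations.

Order (P(QR)): (QR): 15×3 by 3×15 → 15×15, cost 15·3·15 = 675; (P(QR)): 10×15 by 15×15 → 10×15, cost 10·15·15 = 2250; cumulative 2925. Total 2925.
Order ((PQ)R): (PQ): 10×15 by 15×3 → 10×3, cost 10·15·3 = 450; ((PQ)R): 10×3 by 3×15 → 10×15, cost 10·3·15 = 450; cumulative 900. Total 900.
Minimum: 900.

900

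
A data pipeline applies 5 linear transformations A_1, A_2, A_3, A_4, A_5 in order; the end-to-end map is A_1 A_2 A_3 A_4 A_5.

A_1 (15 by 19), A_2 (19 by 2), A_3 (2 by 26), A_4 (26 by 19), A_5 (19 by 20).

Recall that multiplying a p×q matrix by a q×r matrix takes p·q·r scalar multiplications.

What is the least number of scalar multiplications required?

Adjacent pairs: A_1A_2 = 15·19·2 = 570; A_2A_3 = 19·2·26 = 988; A_3A_4 = 2·26·19 = 988; A_4A_5 = 26·19·20 = 9880.
Length 3: A_1..A_3: k=1: 0+988+15·19·26=8398; k=2: 570+0+15·2·26=1350 → min 1350 | A_2..A_4: k=2: 0+988+19·2·19=1710; k=3: 988+0+19·26·19=10374 → min 1710 | A_3..A_5: k=3: 0+9880+2·26·20=10920; k=4: 988+0+2·19·20=1748 → min 1748.
Length 4: A_1..A_4: k=1: 0+1710+15·19·19=7125; k=2: 570+988+15·2·19=2128; k=3: 1350+0+15·26·19=8760 → min 2128 | A_2..A_5: k=2: 0+1748+19·2·20=2508; k=3: 988+9880+19·26·20=20748; k=4: 1710+0+19·19·20=8930 → min 2508.
Length 5: A_1..A_5: k=1: 0+2508+15·19·20=8208; k=2: 570+1748+15·2·20=2918; k=3: 1350+9880+15·26·20=19030; k=4: 2128+0+15·19·20=7828 → min 2918.
Optimal order: ((A_1 A_2) ((A_3 A_4) A_5)) with cost 2918.

2918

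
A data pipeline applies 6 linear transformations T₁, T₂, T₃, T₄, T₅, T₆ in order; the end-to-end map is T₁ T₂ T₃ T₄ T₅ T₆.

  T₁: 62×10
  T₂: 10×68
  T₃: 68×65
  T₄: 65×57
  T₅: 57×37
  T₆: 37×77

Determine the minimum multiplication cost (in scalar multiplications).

178570

Adjacent pairs: T₁T₂ = 62·10·68 = 42160; T₂T₃ = 10·68·65 = 44200; T₃T₄ = 68·65·57 = 251940; T₄T₅ = 65·57·37 = 137085; T₅T₆ = 57·37·77 = 162393.
Length 3: T₁..T₃: k=1: 0+44200+62·10·65=84500; k=2: 42160+0+62·68·65=316200 → min 84500 | T₂..T₄: k=2: 0+251940+10·68·57=290700; k=3: 44200+0+10·65·57=81250 → min 81250 | T₃..T₅: k=3: 0+137085+68·65·37=300625; k=4: 251940+0+68·57·37=395352 → min 300625 | T₄..T₆: k=4: 0+162393+65·57·77=447678; k=5: 137085+0+65·37·77=322270 → min 322270.
Length 4: T₁..T₄: k=1: 0+81250+62·10·57=116590; k=2: 42160+251940+62·68·57=534412; k=3: 84500+0+62·65·57=314210 → min 116590 | T₂..T₅: k=2: 0+300625+10·68·37=325785; k=3: 44200+137085+10·65·37=205335; k=4: 81250+0+10·57·37=102340 → min 102340 | T₃..T₆: k=3: 0+322270+68·65·77=662610; k=4: 251940+162393+68·57·77=712785; k=5: 300625+0+68·37·77=494357 → min 494357.
Length 5: T₁..T₅: k=1: 0+102340+62·10·37=125280; k=2: 42160+300625+62·68·37=498777; k=3: 84500+137085+62·65·37=370695; k=4: 116590+0+62·57·37=247348 → min 125280 | T₂..T₆: k=2: 0+494357+10·68·77=546717; k=3: 44200+322270+10·65·77=416520; k=4: 81250+162393+10·57·77=287533; k=5: 102340+0+10·37·77=130830 → min 130830.
Length 6: T₁..T₆: k=1: 0+130830+62·10·77=178570; k=2: 42160+494357+62·68·77=861149; k=3: 84500+322270+62·65·77=717080; k=4: 116590+162393+62·57·77=551101; k=5: 125280+0+62·37·77=301918 → min 178570.
Optimal order: (T₁ ((((T₂ T₃) T₄) T₅) T₆)) with cost 178570.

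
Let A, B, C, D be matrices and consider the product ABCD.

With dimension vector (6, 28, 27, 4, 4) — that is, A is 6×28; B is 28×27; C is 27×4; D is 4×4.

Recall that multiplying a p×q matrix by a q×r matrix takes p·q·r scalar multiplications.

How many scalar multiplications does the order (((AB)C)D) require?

(AB): 6×28 by 28×27 → 6×27, cost 6·28·27 = 4536
((AB)C): 6×27 by 27×4 → 6×4, cost 6·27·4 = 648; cumulative 5184
(((AB)C)D): 6×4 by 4×4 → 6×4, cost 6·4·4 = 96; cumulative 5280
Total: 5280 scalar multiplications.

5280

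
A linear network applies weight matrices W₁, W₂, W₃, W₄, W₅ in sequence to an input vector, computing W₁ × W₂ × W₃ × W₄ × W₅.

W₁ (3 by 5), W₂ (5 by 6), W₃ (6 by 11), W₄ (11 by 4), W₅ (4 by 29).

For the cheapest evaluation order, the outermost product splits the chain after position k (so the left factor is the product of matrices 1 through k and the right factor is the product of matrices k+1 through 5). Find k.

Adjacent pairs: W₁W₂ = 3·5·6 = 90; W₂W₃ = 5·6·11 = 330; W₃W₄ = 6·11·4 = 264; W₄W₅ = 11·4·29 = 1276.
Length 3: W₁..W₃: k=1: 0+330+3·5·11=495; k=2: 90+0+3·6·11=288 → min 288 | W₂..W₄: k=2: 0+264+5·6·4=384; k=3: 330+0+5·11·4=550 → min 384 | W₃..W₅: k=3: 0+1276+6·11·29=3190; k=4: 264+0+6·4·29=960 → min 960.
Length 4: W₁..W₄: k=1: 0+384+3·5·4=444; k=2: 90+264+3·6·4=426; k=3: 288+0+3·11·4=420 → min 420 | W₂..W₅: k=2: 0+960+5·6·29=1830; k=3: 330+1276+5·11·29=3201; k=4: 384+0+5·4·29=964 → min 964.
Top-level splits: k=1: (W₁..W₁)·(W₂..W₅) → 0+964+3·5·29 = 1399; k=2: (W₁..W₂)·(W₃..W₅) → 90+960+3·6·29 = 1572; k=3: (W₁..W₃)·(W₄..W₅) → 288+1276+3·11·29 = 2521; k=4: (W₁..W₄)·(W₅..W₅) → 420+0+3·4·29 = 768.
Best split is after W₄, i.e. k = 4.

4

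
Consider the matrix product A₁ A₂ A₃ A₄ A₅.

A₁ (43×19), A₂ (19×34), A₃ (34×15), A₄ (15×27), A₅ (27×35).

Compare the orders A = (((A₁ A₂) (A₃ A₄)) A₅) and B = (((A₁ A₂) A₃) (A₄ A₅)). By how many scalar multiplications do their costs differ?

35199

Order A = (((A₁ A₂) (A₃ A₄)) A₅): (A₁ A₂): 43×19 by 19×34 → 43×34, cost 43·19·34 = 27778; (A₃ A₄): 34×15 by 15×27 → 34×27, cost 34·15·27 = 13770; ((A₁ A₂) (A₃ A₄)): 43×34 by 34×27 → 43×27, cost 43·34·27 = 39474; cumulative 81022; (((A₁ A₂) (A₃ A₄)) A₅): 43×27 by 27×35 → 43×35, cost 43·27·35 = 40635; cumulative 121657. Total 121657.
Order B = (((A₁ A₂) A₃) (A₄ A₅)): (A₁ A₂): 43×19 by 19×34 → 43×34, cost 43·19·34 = 27778; ((A₁ A₂) A₃): 43×34 by 34×15 → 43×15, cost 43·34·15 = 21930; cumulative 49708; (A₄ A₅): 15×27 by 27×35 → 15×35, cost 15·27·35 = 14175; (((A₁ A₂) A₃) (A₄ A₅)): 43×15 by 15×35 → 43×35, cost 43·15·35 = 22575; cumulative 86458. Total 86458.
Difference: |121657 − 86458| = 35199.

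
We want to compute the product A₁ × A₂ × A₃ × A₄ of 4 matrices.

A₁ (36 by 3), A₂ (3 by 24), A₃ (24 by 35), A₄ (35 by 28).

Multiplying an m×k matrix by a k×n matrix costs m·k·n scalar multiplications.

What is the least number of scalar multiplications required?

8484

Adjacent pairs: A₁A₂ = 36·3·24 = 2592; A₂A₃ = 3·24·35 = 2520; A₃A₄ = 24·35·28 = 23520.
Length 3: A₁..A₃: k=1: 0+2520+36·3·35=6300; k=2: 2592+0+36·24·35=32832 → min 6300 | A₂..A₄: k=2: 0+23520+3·24·28=25536; k=3: 2520+0+3·35·28=5460 → min 5460.
Length 4: A₁..A₄: k=1: 0+5460+36·3·28=8484; k=2: 2592+23520+36·24·28=50304; k=3: 6300+0+36·35·28=41580 → min 8484.
Optimal order: (A₁ × ((A₂ × A₃) × A₄)) with cost 8484.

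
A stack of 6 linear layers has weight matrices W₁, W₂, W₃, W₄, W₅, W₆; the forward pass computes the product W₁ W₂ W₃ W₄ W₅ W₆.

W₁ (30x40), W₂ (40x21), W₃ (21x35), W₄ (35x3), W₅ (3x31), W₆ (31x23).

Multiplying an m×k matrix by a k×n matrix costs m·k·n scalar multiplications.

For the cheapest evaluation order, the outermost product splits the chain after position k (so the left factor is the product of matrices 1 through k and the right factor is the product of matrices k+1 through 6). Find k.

4

Adjacent pairs: W₁W₂ = 30·40·21 = 25200; W₂W₃ = 40·21·35 = 29400; W₃W₄ = 21·35·3 = 2205; W₄W₅ = 35·3·31 = 3255; W₅W₆ = 3·31·23 = 2139.
Length 3: W₁..W₃: k=1: 0+29400+30·40·35=71400; k=2: 25200+0+30·21·35=47250 → min 47250 | W₂..W₄: k=2: 0+2205+40·21·3=4725; k=3: 29400+0+40·35·3=33600 → min 4725 | W₃..W₅: k=3: 0+3255+21·35·31=26040; k=4: 2205+0+21·3·31=4158 → min 4158 | W₄..W₆: k=4: 0+2139+35·3·23=4554; k=5: 3255+0+35·31·23=28210 → min 4554.
Length 4: W₁..W₄: k=1: 0+4725+30·40·3=8325; k=2: 25200+2205+30·21·3=29295; k=3: 47250+0+30·35·3=50400 → min 8325 | W₂..W₅: k=2: 0+4158+40·21·31=30198; k=3: 29400+3255+40·35·31=76055; k=4: 4725+0+40·3·31=8445 → min 8445 | W₃..W₆: k=3: 0+4554+21·35·23=21459; k=4: 2205+2139+21·3·23=5793; k=5: 4158+0+21·31·23=19131 → min 5793.
Length 5: W₁..W₅: k=1: 0+8445+30·40·31=45645; k=2: 25200+4158+30·21·31=48888; k=3: 47250+3255+30·35·31=83055; k=4: 8325+0+30·3·31=11115 → min 11115 | W₂..W₆: k=2: 0+5793+40·21·23=25113; k=3: 29400+4554+40·35·23=66154; k=4: 4725+2139+40·3·23=9624; k=5: 8445+0+40·31·23=36965 → min 9624.
Top-level splits: k=1: (W₁..W₁)·(W₂..W₆) → 0+9624+30·40·23 = 37224; k=2: (W₁..W₂)·(W₃..W₆) → 25200+5793+30·21·23 = 45483; k=3: (W₁..W₃)·(W₄..W₆) → 47250+4554+30·35·23 = 75954; k=4: (W₁..W₄)·(W₅..W₆) → 8325+2139+30·3·23 = 12534; k=5: (W₁..W₅)·(W₆..W₆) → 11115+0+30·31·23 = 32505.
Best split is after W₄, i.e. k = 4.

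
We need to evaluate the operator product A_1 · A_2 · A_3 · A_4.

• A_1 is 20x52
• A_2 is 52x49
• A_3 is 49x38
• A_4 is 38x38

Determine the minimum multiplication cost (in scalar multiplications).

Adjacent pairs: A_1A_2 = 20·52·49 = 50960; A_2A_3 = 52·49·38 = 96824; A_3A_4 = 49·38·38 = 70756.
Length 3: A_1..A_3: k=1: 0+96824+20·52·38=136344; k=2: 50960+0+20·49·38=88200 → min 88200 | A_2..A_4: k=2: 0+70756+52·49·38=167580; k=3: 96824+0+52·38·38=171912 → min 167580.
Length 4: A_1..A_4: k=1: 0+167580+20·52·38=207100; k=2: 50960+70756+20·49·38=158956; k=3: 88200+0+20·38·38=117080 → min 117080.
Optimal order: (((A_1 · A_2) · A_3) · A_4) with cost 117080.

117080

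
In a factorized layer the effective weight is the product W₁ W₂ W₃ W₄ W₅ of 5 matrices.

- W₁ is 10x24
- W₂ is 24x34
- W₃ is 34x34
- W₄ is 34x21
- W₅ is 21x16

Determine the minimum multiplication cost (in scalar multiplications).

30220

Adjacent pairs: W₁W₂ = 10·24·34 = 8160; W₂W₃ = 24·34·34 = 27744; W₃W₄ = 34·34·21 = 24276; W₄W₅ = 34·21·16 = 11424.
Length 3: W₁..W₃: k=1: 0+27744+10·24·34=35904; k=2: 8160+0+10·34·34=19720 → min 19720 | W₂..W₄: k=2: 0+24276+24·34·21=41412; k=3: 27744+0+24·34·21=44880 → min 41412 | W₃..W₅: k=3: 0+11424+34·34·16=29920; k=4: 24276+0+34·21·16=35700 → min 29920.
Length 4: W₁..W₄: k=1: 0+41412+10·24·21=46452; k=2: 8160+24276+10·34·21=39576; k=3: 19720+0+10·34·21=26860 → min 26860 | W₂..W₅: k=2: 0+29920+24·34·16=42976; k=3: 27744+11424+24·34·16=52224; k=4: 41412+0+24·21·16=49476 → min 42976.
Length 5: W₁..W₅: k=1: 0+42976+10·24·16=46816; k=2: 8160+29920+10·34·16=43520; k=3: 19720+11424+10·34·16=36584; k=4: 26860+0+10·21·16=30220 → min 30220.
Optimal order: ((((W₁ W₂) W₃) W₄) W₅) with cost 30220.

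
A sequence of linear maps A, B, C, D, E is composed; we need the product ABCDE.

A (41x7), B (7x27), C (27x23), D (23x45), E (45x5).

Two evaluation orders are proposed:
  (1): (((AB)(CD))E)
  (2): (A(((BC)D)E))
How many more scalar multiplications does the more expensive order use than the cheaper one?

Order (1) = (((AB)(CD))E): (AB): 41×7 by 7×27 → 41×27, cost 41·7·27 = 7749; (CD): 27×23 by 23×45 → 27×45, cost 27·23·45 = 27945; ((AB)(CD)): 41×27 by 27×45 → 41×45, cost 41·27·45 = 49815; cumulative 85509; (((AB)(CD))E): 41×45 by 45×5 → 41×5, cost 41·45·5 = 9225; cumulative 94734. Total 94734.
Order (2) = (A(((BC)D)E)): (BC): 7×27 by 27×23 → 7×23, cost 7·27·23 = 4347; ((BC)D): 7×23 by 23×45 → 7×45, cost 7·23·45 = 7245; cumulative 11592; (((BC)D)E): 7×45 by 45×5 → 7×5, cost 7·45·5 = 1575; cumulative 13167; (A(((BC)D)E)): 41×7 by 7×5 → 41×5, cost 41·7·5 = 1435; cumulative 14602. Total 14602.
Difference: |94734 − 14602| = 80132.

80132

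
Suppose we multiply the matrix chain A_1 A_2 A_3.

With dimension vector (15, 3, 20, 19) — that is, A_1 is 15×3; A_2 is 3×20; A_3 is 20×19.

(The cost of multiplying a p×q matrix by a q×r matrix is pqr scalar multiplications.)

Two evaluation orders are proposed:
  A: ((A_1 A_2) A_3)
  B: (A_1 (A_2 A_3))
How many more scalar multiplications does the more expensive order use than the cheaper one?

4605

Order A = ((A_1 A_2) A_3): (A_1 A_2): 15×3 by 3×20 → 15×20, cost 15·3·20 = 900; ((A_1 A_2) A_3): 15×20 by 20×19 → 15×19, cost 15·20·19 = 5700; cumulative 6600. Total 6600.
Order B = (A_1 (A_2 A_3)): (A_2 A_3): 3×20 by 20×19 → 3×19, cost 3·20·19 = 1140; (A_1 (A_2 A_3)): 15×3 by 3×19 → 15×19, cost 15·3·19 = 855; cumulative 1995. Total 1995.
Difference: |6600 − 1995| = 4605.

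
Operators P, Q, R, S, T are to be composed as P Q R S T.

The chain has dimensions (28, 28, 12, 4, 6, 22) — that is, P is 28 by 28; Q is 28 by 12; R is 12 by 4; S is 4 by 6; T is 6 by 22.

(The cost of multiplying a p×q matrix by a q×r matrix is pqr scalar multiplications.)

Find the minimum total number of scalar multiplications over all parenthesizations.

Adjacent pairs: PQ = 28·28·12 = 9408; QR = 28·12·4 = 1344; RS = 12·4·6 = 288; ST = 4·6·22 = 528.
Length 3: P..R: k=1: 0+1344+28·28·4=4480; k=2: 9408+0+28·12·4=10752 → min 4480 | Q..S: k=2: 0+288+28·12·6=2304; k=3: 1344+0+28·4·6=2016 → min 2016 | R..T: k=3: 0+528+12·4·22=1584; k=4: 288+0+12·6·22=1872 → min 1584.
Length 4: P..S: k=1: 0+2016+28·28·6=6720; k=2: 9408+288+28·12·6=11712; k=3: 4480+0+28·4·6=5152 → min 5152 | Q..T: k=2: 0+1584+28·12·22=8976; k=3: 1344+528+28·4·22=4336; k=4: 2016+0+28·6·22=5712 → min 4336.
Length 5: P..T: k=1: 0+4336+28·28·22=21584; k=2: 9408+1584+28·12·22=18384; k=3: 4480+528+28·4·22=7472; k=4: 5152+0+28·6·22=8848 → min 7472.
Optimal order: ((P (Q R)) (S T)) with cost 7472.

7472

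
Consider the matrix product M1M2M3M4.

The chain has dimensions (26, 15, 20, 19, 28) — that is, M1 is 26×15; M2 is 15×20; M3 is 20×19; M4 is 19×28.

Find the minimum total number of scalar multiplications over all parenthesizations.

Adjacent pairs: M1M2 = 26·15·20 = 7800; M2M3 = 15·20·19 = 5700; M3M4 = 20·19·28 = 10640.
Length 3: M1..M3: k=1: 0+5700+26·15·19=13110; k=2: 7800+0+26·20·19=17680 → min 13110 | M2..M4: k=2: 0+10640+15·20·28=19040; k=3: 5700+0+15·19·28=13680 → min 13680.
Length 4: M1..M4: k=1: 0+13680+26·15·28=24600; k=2: 7800+10640+26·20·28=33000; k=3: 13110+0+26·19·28=26942 → min 24600.
Optimal order: (M1((M2M3)M4)) with cost 24600.

24600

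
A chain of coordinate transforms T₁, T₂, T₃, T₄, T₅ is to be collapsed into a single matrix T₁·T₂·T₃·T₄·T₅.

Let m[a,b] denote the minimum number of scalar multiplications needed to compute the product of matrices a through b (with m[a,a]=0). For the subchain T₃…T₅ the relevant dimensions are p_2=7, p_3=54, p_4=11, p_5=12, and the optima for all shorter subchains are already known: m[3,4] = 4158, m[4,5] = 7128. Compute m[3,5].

5082

m[3,5] = min over k∈[3,4] of m[3,k]+m[k+1,5]+p_{2}·p_k·p_{5}.
k=3: 0 + 7128 + 7·54·12 = 11664; k=4: 4158 + 0 + 7·11·12 = 5082.
Minimum: 5082 at k=4.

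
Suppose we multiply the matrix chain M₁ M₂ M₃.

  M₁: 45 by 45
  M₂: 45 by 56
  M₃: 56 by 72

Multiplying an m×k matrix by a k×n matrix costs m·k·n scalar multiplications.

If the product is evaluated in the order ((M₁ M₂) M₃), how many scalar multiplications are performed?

294840

(M₁ M₂): 45×45 by 45×56 → 45×56, cost 45·45·56 = 113400
((M₁ M₂) M₃): 45×56 by 56×72 → 45×72, cost 45·56·72 = 181440; cumulative 294840
Total: 294840 scalar multiplications.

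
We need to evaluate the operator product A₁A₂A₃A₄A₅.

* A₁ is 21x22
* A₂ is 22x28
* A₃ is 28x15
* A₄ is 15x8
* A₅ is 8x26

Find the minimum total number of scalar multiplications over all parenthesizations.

16352

Adjacent pairs: A₁A₂ = 21·22·28 = 12936; A₂A₃ = 22·28·15 = 9240; A₃A₄ = 28·15·8 = 3360; A₄A₅ = 15·8·26 = 3120.
Length 3: A₁..A₃: k=1: 0+9240+21·22·15=16170; k=2: 12936+0+21·28·15=21756 → min 16170 | A₂..A₄: k=2: 0+3360+22·28·8=8288; k=3: 9240+0+22·15·8=11880 → min 8288 | A₃..A₅: k=3: 0+3120+28·15·26=14040; k=4: 3360+0+28·8·26=9184 → min 9184.
Length 4: A₁..A₄: k=1: 0+8288+21·22·8=11984; k=2: 12936+3360+21·28·8=21000; k=3: 16170+0+21·15·8=18690 → min 11984 | A₂..A₅: k=2: 0+9184+22·28·26=25200; k=3: 9240+3120+22·15·26=20940; k=4: 8288+0+22·8·26=12864 → min 12864.
Length 5: A₁..A₅: k=1: 0+12864+21·22·26=24876; k=2: 12936+9184+21·28·26=37408; k=3: 16170+3120+21·15·26=27480; k=4: 11984+0+21·8·26=16352 → min 16352.
Optimal order: ((A₁(A₂(A₃A₄)))A₅) with cost 16352.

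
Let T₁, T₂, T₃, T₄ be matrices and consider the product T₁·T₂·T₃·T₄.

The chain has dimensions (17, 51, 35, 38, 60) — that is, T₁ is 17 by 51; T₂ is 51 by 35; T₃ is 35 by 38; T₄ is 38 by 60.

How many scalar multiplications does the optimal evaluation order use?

Adjacent pairs: T₁T₂ = 17·51·35 = 30345; T₂T₃ = 51·35·38 = 67830; T₃T₄ = 35·38·60 = 79800.
Length 3: T₁..T₃: k=1: 0+67830+17·51·38=100776; k=2: 30345+0+17·35·38=52955 → min 52955 | T₂..T₄: k=2: 0+79800+51·35·60=186900; k=3: 67830+0+51·38·60=184110 → min 184110.
Length 4: T₁..T₄: k=1: 0+184110+17·51·60=236130; k=2: 30345+79800+17·35·60=145845; k=3: 52955+0+17·38·60=91715 → min 91715.
Optimal order: (((T₁·T₂)·T₃)·T₄) with cost 91715.

91715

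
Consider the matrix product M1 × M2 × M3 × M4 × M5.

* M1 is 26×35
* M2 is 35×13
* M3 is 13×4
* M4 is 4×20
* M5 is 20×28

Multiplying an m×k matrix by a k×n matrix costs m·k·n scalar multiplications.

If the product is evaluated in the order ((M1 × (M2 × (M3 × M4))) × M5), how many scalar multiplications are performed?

(M3 × M4): 13×4 by 4×20 → 13×20, cost 13·4·20 = 1040
(M2 × (M3 × M4)): 35×13 by 13×20 → 35×20, cost 35·13·20 = 9100; cumulative 10140
(M1 × (M2 × (M3 × M4))): 26×35 by 35×20 → 26×20, cost 26·35·20 = 18200; cumulative 28340
((M1 × (M2 × (M3 × M4))) × M5): 26×20 by 20×28 → 26×28, cost 26·20·28 = 14560; cumulative 42900
Total: 42900 scalar multiplications.

42900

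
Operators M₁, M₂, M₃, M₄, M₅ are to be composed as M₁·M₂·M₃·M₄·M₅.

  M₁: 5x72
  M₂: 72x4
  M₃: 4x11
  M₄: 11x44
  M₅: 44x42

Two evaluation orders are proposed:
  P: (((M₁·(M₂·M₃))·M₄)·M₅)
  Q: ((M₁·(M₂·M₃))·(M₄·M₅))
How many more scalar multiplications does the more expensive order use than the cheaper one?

10978

Order P = (((M₁·(M₂·M₃))·M₄)·M₅): (M₂·M₃): 72×4 by 4×11 → 72×11, cost 72·4·11 = 3168; (M₁·(M₂·M₃)): 5×72 by 72×11 → 5×11, cost 5·72·11 = 3960; cumulative 7128; ((M₁·(M₂·M₃))·M₄): 5×11 by 11×44 → 5×44, cost 5·11·44 = 2420; cumulative 9548; (((M₁·(M₂·M₃))·M₄)·M₅): 5×44 by 44×42 → 5×42, cost 5·44·42 = 9240; cumulative 18788. Total 18788.
Order Q = ((M₁·(M₂·M₃))·(M₄·M₅)): (M₂·M₃): 72×4 by 4×11 → 72×11, cost 72·4·11 = 3168; (M₁·(M₂·M₃)): 5×72 by 72×11 → 5×11, cost 5·72·11 = 3960; cumulative 7128; (M₄·M₅): 11×44 by 44×42 → 11×42, cost 11·44·42 = 20328; ((M₁·(M₂·M₃))·(M₄·M₅)): 5×11 by 11×42 → 5×42, cost 5·11·42 = 2310; cumulative 29766. Total 29766.
Difference: |18788 − 29766| = 10978.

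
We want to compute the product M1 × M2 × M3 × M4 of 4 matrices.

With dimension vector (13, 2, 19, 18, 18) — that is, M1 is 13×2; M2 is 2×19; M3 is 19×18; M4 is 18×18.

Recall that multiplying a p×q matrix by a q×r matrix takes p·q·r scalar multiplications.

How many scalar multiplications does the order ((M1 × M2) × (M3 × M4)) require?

11096

(M1 × M2): 13×2 by 2×19 → 13×19, cost 13·2·19 = 494
(M3 × M4): 19×18 by 18×18 → 19×18, cost 19·18·18 = 6156
((M1 × M2) × (M3 × M4)): 13×19 by 19×18 → 13×18, cost 13·19·18 = 4446; cumulative 11096
Total: 11096 scalar multiplications.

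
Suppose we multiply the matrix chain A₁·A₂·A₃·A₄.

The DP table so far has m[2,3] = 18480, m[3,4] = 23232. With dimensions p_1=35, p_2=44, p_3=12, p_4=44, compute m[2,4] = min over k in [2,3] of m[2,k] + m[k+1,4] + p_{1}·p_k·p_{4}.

36960

m[2,4] = min over k∈[2,3] of m[2,k]+m[k+1,4]+p_{1}·p_k·p_{4}.
k=2: 0 + 23232 + 35·44·44 = 90992; k=3: 18480 + 0 + 35·12·44 = 36960.
Minimum: 36960 at k=3.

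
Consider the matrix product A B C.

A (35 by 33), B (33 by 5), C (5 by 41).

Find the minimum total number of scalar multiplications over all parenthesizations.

Order (A (B C)): (B C): 33×5 by 5×41 → 33×41, cost 33·5·41 = 6765; (A (B C)): 35×33 by 33×41 → 35×41, cost 35·33·41 = 47355; cumulative 54120. Total 54120.
Order ((A B) C): (A B): 35×33 by 33×5 → 35×5, cost 35·33·5 = 5775; ((A B) C): 35×5 by 5×41 → 35×41, cost 35·5·41 = 7175; cumulative 12950. Total 12950.
Minimum: 12950.

12950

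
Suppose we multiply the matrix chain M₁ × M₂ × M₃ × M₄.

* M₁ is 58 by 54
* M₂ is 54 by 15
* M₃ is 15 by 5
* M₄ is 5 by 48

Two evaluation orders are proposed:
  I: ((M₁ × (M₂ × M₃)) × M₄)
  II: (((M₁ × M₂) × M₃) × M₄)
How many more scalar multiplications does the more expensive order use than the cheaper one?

Order I = ((M₁ × (M₂ × M₃)) × M₄): (M₂ × M₃): 54×15 by 15×5 → 54×5, cost 54·15·5 = 4050; (M₁ × (M₂ × M₃)): 58×54 by 54×5 → 58×5, cost 58·54·5 = 15660; cumulative 19710; ((M₁ × (M₂ × M₃)) × M₄): 58×5 by 5×48 → 58×48, cost 58·5·48 = 13920; cumulative 33630. Total 33630.
Order II = (((M₁ × M₂) × M₃) × M₄): (M₁ × M₂): 58×54 by 54×15 → 58×15, cost 58·54·15 = 46980; ((M₁ × M₂) × M₃): 58×15 by 15×5 → 58×5, cost 58·15·5 = 4350; cumulative 51330; (((M₁ × M₂) × M₃) × M₄): 58×5 by 5×48 → 58×48, cost 58·5·48 = 13920; cumulative 65250. Total 65250.
Difference: |33630 − 65250| = 31620.

31620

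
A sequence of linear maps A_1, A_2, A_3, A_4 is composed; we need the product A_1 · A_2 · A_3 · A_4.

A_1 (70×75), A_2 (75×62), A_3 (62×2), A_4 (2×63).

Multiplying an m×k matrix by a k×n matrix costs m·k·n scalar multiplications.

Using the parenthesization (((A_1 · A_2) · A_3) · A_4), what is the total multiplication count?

343000

(A_1 · A_2): 70×75 by 75×62 → 70×62, cost 70·75·62 = 325500
((A_1 · A_2) · A_3): 70×62 by 62×2 → 70×2, cost 70·62·2 = 8680; cumulative 334180
(((A_1 · A_2) · A_3) · A_4): 70×2 by 2×63 → 70×63, cost 70·2·63 = 8820; cumulative 343000
Total: 343000 scalar multiplications.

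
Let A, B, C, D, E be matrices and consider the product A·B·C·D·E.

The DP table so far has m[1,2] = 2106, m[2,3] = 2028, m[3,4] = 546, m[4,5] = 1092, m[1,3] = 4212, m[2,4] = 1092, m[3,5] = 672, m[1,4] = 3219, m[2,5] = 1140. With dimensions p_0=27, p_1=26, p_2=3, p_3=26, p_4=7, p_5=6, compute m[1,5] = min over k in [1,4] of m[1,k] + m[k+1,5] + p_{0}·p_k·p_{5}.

3264

m[1,5] = min over k∈[1,4] of m[1,k]+m[k+1,5]+p_{0}·p_k·p_{5}.
k=1: 0 + 1140 + 27·26·6 = 5352; k=2: 2106 + 672 + 27·3·6 = 3264; k=3: 4212 + 1092 + 27·26·6 = 9516; k=4: 3219 + 0 + 27·7·6 = 4353.
Minimum: 3264 at k=2.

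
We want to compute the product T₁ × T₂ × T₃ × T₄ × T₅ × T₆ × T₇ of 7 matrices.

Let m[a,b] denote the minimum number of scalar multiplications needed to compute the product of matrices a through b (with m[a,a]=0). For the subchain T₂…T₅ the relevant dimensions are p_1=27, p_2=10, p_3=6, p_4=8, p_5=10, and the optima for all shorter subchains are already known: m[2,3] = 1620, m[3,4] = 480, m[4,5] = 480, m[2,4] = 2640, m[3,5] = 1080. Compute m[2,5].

3720

m[2,5] = min over k∈[2,4] of m[2,k]+m[k+1,5]+p_{1}·p_k·p_{5}.
k=2: 0 + 1080 + 27·10·10 = 3780; k=3: 1620 + 480 + 27·6·10 = 3720; k=4: 2640 + 0 + 27·8·10 = 4800.
Minimum: 3720 at k=3.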